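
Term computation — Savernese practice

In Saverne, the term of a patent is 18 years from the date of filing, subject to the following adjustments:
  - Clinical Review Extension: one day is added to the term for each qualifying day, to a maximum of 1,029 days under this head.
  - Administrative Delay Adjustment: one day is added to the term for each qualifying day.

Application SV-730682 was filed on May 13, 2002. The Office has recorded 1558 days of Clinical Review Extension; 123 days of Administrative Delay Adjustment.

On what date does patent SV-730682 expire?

Base term: filing date + 18 years → 13 May 2020.
Clinical Review Extension: 1558 days claimed exceeds the 1029-day cap, so +1029 days → 8 March 2023.
Administrative Delay Adjustment: +123 days → 9 July 2023.

July 9, 2023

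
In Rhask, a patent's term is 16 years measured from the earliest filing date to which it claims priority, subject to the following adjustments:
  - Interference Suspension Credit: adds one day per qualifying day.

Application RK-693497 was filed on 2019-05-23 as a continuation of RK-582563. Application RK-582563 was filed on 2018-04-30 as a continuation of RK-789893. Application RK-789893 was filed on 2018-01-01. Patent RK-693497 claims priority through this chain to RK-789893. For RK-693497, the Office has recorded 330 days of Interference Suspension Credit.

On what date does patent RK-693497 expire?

November 27, 2034

Earliest priority filing: 1 January 2018.
Base term: 1 January 2018 + 16 years → 1 January 2034.
Interference Suspension Credit: +330 days → 27 November 2034.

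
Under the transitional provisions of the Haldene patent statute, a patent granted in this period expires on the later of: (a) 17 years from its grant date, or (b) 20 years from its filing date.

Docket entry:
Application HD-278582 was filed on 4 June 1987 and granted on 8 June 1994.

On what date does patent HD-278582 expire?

2011-06-08

(a) grant + 17 years → 8 June 2011.
(b) filing + 20 years → 4 June 2007.
Later of the two: 8 June 2011.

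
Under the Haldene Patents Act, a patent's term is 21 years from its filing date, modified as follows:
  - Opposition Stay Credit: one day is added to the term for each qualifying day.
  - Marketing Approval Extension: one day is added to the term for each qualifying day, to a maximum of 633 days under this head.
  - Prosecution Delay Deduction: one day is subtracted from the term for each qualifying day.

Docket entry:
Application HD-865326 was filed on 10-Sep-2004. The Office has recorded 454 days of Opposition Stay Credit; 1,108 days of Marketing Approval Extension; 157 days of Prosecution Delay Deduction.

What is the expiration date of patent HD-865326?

Base term: filing date + 21 years → 10 September 2025.
Opposition Stay Credit: +454 days → 8 December 2026.
Marketing Approval Extension: 1108 days claimed exceeds the 633-day cap, so +633 days → 1 September 2028.
Prosecution Delay Deduction: −157 days → 28 March 2028.

2028-03-28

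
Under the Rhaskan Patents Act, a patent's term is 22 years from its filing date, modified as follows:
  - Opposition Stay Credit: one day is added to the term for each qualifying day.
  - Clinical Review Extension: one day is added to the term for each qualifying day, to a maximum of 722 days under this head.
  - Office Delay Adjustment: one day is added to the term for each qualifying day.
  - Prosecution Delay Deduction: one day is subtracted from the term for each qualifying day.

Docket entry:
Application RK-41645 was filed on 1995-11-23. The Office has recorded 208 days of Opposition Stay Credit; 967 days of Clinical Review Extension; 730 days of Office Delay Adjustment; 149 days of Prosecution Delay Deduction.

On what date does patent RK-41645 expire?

Base term: filing date + 22 years → 23 November 2017.
Opposition Stay Credit: +208 days → 19 June 2018.
Clinical Review Extension: 967 days claimed exceeds the 722-day cap, so +722 days → 10 June 2020.
Office Delay Adjustment: +730 days → 10 June 2022.
Prosecution Delay Deduction: −149 days → 12 January 2022.

January 12, 2022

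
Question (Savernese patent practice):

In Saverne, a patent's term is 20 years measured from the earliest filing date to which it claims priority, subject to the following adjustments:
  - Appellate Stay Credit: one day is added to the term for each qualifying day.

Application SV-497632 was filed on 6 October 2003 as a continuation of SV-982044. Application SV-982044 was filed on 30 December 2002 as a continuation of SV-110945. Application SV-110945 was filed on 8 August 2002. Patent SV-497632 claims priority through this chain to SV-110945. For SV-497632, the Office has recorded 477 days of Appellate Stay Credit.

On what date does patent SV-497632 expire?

Earliest priority filing: 8 August 2002.
Base term: 8 August 2002 + 20 years → 8 August 2022.
Appellate Stay Credit: +477 days → 28 November 2023.

November 28, 2023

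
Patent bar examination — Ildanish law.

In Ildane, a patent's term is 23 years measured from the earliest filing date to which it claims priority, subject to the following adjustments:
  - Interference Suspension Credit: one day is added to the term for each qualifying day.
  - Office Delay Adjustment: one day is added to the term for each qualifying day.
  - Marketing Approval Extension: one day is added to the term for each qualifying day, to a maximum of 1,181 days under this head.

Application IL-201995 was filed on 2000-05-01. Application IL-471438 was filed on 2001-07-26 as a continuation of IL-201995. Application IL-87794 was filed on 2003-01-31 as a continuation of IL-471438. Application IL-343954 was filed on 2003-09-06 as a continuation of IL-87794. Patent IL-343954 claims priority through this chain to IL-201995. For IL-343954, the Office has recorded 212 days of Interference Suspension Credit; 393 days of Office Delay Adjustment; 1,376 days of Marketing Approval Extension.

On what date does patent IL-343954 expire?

Earliest priority filing: 1 May 2000.
Base term: 1 May 2000 + 23 years → 1 May 2023.
Interference Suspension Credit: +212 days → 29 November 2023.
Office Delay Adjustment: +393 days → 26 December 2024.
Marketing Approval Extension: 1376 days claimed exceeds the 1181-day cap, so +1181 days → 21 March 2028.

2028-03-21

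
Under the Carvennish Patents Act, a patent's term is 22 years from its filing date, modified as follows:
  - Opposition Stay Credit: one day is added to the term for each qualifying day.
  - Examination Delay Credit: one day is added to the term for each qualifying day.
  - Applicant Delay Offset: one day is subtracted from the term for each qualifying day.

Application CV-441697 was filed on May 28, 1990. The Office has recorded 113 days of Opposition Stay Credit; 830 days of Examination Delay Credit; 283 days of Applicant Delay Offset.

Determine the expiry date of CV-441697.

2014-03-19

Base term: filing date + 22 years → 28 May 2012.
Opposition Stay Credit: +113 days → 18 September 2012.
Examination Delay Credit: +830 days → 27 December 2014.
Applicant Delay Offset: −283 days → 19 March 2014.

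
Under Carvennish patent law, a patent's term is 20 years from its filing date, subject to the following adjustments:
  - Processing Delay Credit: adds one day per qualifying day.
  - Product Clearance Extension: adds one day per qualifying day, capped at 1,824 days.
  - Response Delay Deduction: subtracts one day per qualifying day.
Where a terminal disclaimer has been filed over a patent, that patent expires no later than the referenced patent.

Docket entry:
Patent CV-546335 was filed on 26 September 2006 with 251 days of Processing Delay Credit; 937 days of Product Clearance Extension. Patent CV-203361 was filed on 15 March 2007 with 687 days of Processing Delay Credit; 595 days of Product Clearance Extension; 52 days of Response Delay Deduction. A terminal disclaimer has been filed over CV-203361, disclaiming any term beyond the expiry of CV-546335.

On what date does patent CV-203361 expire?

Natural term of CV-203361:
  Base: filing + 20 years → 15 March 2027.
  Processing Delay Credit: +687 days → 30 January 2029.
  Product Clearance Extension: 595 days (within the 1824-day cap) → +595 days → 17 September 2030.
  Response Delay Deduction: −52 days → 27 July 2030.
Expiry of referenced patent CV-546335:
  Base: filing + 20 years → 26 September 2026.
  Processing Delay Credit: +251 days → 4 June 2027.
  Product Clearance Extension: 937 days (within the 1824-day cap) → +937 days → 27 December 2029.
Terminal disclaimer: CV-203361 expires on the earlier of 27 July 2030 and 27 December 2029.

December 27, 2029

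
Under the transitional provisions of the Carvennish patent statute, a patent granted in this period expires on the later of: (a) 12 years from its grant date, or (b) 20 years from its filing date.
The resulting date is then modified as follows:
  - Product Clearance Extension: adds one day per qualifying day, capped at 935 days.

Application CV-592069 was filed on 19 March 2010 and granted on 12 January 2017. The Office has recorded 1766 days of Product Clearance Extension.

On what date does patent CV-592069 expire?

(a) grant + 12 years → 12 January 2029.
(b) filing + 20 years → 19 March 2030.
Later of the two: 19 March 2030.
Product Clearance Extension: 1766 days claimed exceeds the 935-day cap, so +935 days → 9 October 2032.

2032-10-09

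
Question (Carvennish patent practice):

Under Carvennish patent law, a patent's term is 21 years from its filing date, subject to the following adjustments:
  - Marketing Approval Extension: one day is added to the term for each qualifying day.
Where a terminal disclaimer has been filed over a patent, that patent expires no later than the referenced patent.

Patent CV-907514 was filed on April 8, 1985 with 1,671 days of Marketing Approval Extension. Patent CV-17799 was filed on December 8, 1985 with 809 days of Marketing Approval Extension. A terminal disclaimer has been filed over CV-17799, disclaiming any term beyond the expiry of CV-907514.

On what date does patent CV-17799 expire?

Natural term of CV-17799:
  Base: filing + 21 years → 8 December 2006.
  Marketing Approval Extension: +809 days → 24 February 2009.
Expiry of referenced patent CV-907514:
  Base: filing + 21 years → 8 April 2006.
  Marketing Approval Extension: +1671 days → 4 November 2010.
Terminal disclaimer: CV-17799 expires on the earlier of 24 February 2009 and 4 November 2010.

February 24, 2009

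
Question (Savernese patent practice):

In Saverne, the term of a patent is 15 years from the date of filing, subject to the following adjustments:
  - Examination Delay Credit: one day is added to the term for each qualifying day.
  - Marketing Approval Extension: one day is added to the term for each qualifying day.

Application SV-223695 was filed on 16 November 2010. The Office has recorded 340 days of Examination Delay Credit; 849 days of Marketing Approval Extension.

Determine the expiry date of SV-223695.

Base term: filing date + 15 years → 16 November 2025.
Examination Delay Credit: +340 days → 22 October 2026.
Marketing Approval Extension: +849 days → 17 February 2029.

February 17, 2029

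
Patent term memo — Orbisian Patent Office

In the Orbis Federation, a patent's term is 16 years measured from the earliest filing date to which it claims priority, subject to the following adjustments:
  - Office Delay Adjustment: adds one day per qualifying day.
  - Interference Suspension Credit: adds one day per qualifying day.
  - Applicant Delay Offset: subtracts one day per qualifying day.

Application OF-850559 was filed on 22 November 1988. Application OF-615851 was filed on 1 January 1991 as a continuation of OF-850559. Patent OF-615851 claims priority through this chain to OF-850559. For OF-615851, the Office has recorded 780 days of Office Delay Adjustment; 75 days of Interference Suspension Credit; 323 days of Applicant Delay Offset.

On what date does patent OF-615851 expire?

2006-05-08

Earliest priority filing: 22 November 1988.
Base term: 22 November 1988 + 16 years → 22 November 2004.
Office Delay Adjustment: +780 days → 11 January 2007.
Interference Suspension Credit: +75 days → 27 March 2007.
Applicant Delay Offset: −323 days → 8 May 2006.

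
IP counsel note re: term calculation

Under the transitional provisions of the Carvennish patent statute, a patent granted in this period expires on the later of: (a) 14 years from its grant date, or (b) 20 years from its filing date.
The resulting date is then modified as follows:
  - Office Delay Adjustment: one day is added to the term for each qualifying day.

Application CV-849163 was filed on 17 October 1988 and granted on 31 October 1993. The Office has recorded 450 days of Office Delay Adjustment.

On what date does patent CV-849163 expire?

2010-01-10

(a) grant + 14 years → 31 October 2007.
(b) filing + 20 years → 17 October 2008.
Later of the two: 17 October 2008.
Office Delay Adjustment: +450 days → 10 January 2010.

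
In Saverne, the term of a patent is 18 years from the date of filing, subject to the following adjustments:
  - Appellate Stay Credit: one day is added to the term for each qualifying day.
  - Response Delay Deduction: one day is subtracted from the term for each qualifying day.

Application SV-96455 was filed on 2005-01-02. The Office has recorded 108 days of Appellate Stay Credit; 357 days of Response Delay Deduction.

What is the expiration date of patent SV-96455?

2022-04-28

Base term: filing date + 18 years → 2 January 2023.
Appellate Stay Credit: +108 days → 20 April 2023.
Response Delay Deduction: −357 days → 28 April 2022.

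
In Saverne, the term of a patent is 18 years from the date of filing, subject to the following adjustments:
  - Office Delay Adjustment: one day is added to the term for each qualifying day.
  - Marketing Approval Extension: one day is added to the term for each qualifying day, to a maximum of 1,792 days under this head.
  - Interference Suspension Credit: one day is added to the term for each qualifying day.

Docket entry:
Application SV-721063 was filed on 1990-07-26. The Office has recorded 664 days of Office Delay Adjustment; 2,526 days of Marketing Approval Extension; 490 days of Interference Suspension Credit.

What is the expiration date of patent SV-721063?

August 19, 2016

Base term: filing date + 18 years → 26 July 2008.
Office Delay Adjustment: +664 days → 21 May 2010.
Marketing Approval Extension: 2526 days claimed exceeds the 1792-day cap, so +1792 days → 17 April 2015.
Interference Suspension Credit: +490 days → 19 August 2016.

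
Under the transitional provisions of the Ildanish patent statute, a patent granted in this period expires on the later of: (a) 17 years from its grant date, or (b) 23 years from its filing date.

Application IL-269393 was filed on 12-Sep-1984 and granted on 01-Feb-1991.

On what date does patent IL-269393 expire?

February 1, 2008

(a) grant + 17 years → 1 February 2008.
(b) filing + 23 years → 12 September 2007.
Later of the two: 1 February 2008.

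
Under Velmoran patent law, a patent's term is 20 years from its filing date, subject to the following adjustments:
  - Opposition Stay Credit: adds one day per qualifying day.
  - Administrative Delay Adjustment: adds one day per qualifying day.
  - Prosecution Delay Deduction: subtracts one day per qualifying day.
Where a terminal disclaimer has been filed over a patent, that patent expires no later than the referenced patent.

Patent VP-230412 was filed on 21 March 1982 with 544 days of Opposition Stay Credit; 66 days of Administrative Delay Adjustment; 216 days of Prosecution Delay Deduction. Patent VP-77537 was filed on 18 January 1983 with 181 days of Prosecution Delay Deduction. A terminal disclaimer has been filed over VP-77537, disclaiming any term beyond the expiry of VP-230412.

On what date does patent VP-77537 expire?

Natural term of VP-77537:
  Base: filing + 20 years → 18 January 2003.
  Prosecution Delay Deduction: −181 days → 21 July 2002.
Expiry of referenced patent VP-230412:
  Base: filing + 20 years → 21 March 2002.
  Opposition Stay Credit: +544 days → 16 September 2003.
  Administrative Delay Adjustment: +66 days → 21 November 2003.
  Prosecution Delay Deduction: −216 days → 19 April 2003.
Terminal disclaimer: VP-77537 expires on the earlier of 21 July 2002 and 19 April 2003.

July 21, 2002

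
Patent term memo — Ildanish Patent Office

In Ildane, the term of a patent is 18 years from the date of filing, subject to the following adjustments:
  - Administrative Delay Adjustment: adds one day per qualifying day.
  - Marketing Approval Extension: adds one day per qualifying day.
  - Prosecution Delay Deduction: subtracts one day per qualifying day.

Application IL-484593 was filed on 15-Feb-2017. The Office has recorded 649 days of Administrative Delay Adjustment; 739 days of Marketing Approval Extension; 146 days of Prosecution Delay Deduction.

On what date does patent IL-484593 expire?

2038-07-11

Base term: filing date + 18 years → 15 February 2035.
Administrative Delay Adjustment: +649 days → 25 November 2036.
Marketing Approval Extension: +739 days → 4 December 2038.
Prosecution Delay Deduction: −146 days → 11 July 2038.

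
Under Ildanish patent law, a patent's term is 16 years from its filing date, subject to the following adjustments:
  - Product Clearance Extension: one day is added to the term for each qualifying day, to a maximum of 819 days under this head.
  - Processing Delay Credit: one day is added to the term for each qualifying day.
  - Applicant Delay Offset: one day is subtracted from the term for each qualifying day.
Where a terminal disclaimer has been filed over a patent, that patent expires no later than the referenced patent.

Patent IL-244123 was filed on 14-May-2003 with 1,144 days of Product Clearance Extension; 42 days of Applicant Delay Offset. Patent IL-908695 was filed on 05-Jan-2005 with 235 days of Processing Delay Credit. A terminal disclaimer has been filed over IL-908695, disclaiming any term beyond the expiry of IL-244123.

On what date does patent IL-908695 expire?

Natural term of IL-908695:
  Base: filing + 16 years → 5 January 2021.
  Processing Delay Credit: +235 days → 28 August 2021.
Expiry of referenced patent IL-244123:
  Base: filing + 16 years → 14 May 2019.
  Product Clearance Extension: 1144 days claimed exceeds the 819-day cap, so +819 days → 10 August 2021.
  Applicant Delay Offset: −42 days → 29 June 2021.
Terminal disclaimer: IL-908695 expires on the earlier of 28 August 2021 and 29 June 2021.

2021-06-29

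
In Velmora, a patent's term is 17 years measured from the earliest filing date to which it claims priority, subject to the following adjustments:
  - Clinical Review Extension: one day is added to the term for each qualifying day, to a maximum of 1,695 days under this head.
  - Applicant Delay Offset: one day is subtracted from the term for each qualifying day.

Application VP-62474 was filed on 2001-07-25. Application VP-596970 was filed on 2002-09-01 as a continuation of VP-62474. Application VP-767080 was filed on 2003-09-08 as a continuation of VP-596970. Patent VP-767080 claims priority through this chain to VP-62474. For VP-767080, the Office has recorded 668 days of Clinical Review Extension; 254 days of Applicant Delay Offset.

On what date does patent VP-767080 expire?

September 12, 2019

Earliest priority filing: 25 July 2001.
Base term: 25 July 2001 + 17 years → 25 July 2018.
Clinical Review Extension: 668 days (within the 1695-day cap) → +668 days → 23 May 2020.
Applicant Delay Offset: −254 days → 12 September 2019.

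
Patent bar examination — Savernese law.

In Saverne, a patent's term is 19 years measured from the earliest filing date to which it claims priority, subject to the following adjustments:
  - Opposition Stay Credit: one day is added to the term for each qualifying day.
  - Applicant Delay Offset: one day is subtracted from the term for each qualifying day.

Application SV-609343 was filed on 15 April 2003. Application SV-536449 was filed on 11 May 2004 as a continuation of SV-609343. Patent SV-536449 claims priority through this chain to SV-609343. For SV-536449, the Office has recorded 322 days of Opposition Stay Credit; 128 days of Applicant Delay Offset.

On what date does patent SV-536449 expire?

Earliest priority filing: 15 April 2003.
Base term: 15 April 2003 + 19 years → 15 April 2022.
Opposition Stay Credit: +322 days → 3 March 2023.
Applicant Delay Offset: −128 days → 26 October 2022.

October 26, 2022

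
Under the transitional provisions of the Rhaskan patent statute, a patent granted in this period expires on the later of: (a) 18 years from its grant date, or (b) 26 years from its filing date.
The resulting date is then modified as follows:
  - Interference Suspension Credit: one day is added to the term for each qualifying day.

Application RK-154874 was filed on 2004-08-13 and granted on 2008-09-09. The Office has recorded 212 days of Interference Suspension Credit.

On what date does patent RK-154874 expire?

(a) grant + 18 years → 9 September 2026.
(b) filing + 26 years → 13 August 2030.
Later of the two: 13 August 2030.
Interference Suspension Credit: +212 days → 13 March 2031.

2031-03-13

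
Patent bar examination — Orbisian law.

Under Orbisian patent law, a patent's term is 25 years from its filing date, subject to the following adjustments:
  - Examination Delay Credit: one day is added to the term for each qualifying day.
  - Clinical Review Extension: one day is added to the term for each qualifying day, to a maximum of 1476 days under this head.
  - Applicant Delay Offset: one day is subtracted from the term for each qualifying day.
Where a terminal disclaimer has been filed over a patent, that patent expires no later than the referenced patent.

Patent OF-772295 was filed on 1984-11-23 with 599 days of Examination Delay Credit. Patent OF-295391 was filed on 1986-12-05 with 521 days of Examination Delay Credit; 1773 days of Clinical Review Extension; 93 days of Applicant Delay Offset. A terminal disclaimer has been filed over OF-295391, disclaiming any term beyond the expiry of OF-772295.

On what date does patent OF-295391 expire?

2011-07-15

Natural term of OF-295391:
  Base: filing + 25 years → 5 December 2011.
  Examination Delay Credit: +521 days → 9 May 2013.
  Clinical Review Extension: 1773 days claimed exceeds the 1476-day cap, so +1476 days → 24 May 2017.
  Applicant Delay Offset: −93 days → 20 February 2017.
Expiry of referenced patent OF-772295:
  Base: filing + 25 years → 23 November 2009.
  Examination Delay Credit: +599 days → 15 July 2011.
Terminal disclaimer: OF-295391 expires on the earlier of 20 February 2017 and 15 July 2011.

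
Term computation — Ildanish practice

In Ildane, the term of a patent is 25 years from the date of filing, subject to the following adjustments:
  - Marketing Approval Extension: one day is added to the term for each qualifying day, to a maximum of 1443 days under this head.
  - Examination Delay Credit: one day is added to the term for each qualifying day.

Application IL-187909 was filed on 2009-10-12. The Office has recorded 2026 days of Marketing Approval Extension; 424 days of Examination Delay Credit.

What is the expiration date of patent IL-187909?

2039-11-22

Base term: filing date + 25 years → 12 October 2034.
Marketing Approval Extension: 2026 days claimed exceeds the 1443-day cap, so +1443 days → 24 September 2038.
Examination Delay Credit: +424 days → 22 November 2039.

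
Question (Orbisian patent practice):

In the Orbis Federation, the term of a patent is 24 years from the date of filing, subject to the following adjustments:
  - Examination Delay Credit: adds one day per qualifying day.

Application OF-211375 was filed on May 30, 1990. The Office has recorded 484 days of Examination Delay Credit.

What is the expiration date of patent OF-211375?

Base term: filing date + 24 years → 30 May 2014.
Examination Delay Credit: +484 days → 26 September 2015.

September 26, 2015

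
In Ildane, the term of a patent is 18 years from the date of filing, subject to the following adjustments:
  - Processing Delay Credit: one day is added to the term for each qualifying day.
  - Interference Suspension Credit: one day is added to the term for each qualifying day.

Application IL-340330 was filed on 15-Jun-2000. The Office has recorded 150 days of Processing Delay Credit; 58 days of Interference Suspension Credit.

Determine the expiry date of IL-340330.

Base term: filing date + 18 years → 15 June 2018.
Processing Delay Credit: +150 days → 12 November 2018.
Interference Suspension Credit: +58 days → 9 January 2019.

2019-01-09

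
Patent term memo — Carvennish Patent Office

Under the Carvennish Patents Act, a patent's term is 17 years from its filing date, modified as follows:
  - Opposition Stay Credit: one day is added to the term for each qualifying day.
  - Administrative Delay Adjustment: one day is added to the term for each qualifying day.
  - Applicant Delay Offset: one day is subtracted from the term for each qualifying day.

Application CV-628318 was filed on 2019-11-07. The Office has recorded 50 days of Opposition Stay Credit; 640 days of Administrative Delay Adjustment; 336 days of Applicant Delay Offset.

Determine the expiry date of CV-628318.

October 27, 2037

Base term: filing date + 17 years → 7 November 2036.
Opposition Stay Credit: +50 days → 27 December 2036.
Administrative Delay Adjustment: +640 days → 28 September 2038.
Applicant Delay Offset: −336 days → 27 October 2037.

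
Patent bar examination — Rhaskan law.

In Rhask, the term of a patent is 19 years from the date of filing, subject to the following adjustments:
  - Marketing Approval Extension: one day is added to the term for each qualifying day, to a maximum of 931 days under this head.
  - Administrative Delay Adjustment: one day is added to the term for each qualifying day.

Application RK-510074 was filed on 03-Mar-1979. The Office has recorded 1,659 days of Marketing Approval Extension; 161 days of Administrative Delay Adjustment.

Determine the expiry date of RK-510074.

February 27, 2001

Base term: filing date + 19 years → 3 March 1998.
Marketing Approval Extension: 1659 days claimed exceeds the 931-day cap, so +931 days → 19 September 2000.
Administrative Delay Adjustment: +161 days → 27 February 2001.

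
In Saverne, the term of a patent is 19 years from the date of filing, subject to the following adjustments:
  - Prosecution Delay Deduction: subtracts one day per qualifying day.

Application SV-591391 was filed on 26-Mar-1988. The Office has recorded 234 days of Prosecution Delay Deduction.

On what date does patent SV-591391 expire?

2006-08-04

Base term: filing date + 19 years → 26 March 2007.
Prosecution Delay Deduction: −234 days → 4 August 2006.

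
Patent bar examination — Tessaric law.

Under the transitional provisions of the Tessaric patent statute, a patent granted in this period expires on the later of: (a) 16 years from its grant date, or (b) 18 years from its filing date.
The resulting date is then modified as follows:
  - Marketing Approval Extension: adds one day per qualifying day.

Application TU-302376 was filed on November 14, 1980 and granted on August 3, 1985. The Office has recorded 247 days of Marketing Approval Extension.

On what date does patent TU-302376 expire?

(a) grant + 16 years → 3 August 2001.
(b) filing + 18 years → 14 November 1998.
Later of the two: 3 August 2001.
Marketing Approval Extension: +247 days → 7 April 2002.

April 7, 2002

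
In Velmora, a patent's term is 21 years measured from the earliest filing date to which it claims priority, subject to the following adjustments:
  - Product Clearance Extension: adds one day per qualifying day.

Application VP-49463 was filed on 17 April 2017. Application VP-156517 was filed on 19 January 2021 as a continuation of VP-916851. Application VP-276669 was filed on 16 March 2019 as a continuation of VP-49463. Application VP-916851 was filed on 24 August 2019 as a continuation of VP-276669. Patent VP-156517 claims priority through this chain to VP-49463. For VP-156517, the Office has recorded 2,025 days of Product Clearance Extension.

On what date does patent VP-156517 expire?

Earliest priority filing: 17 April 2017.
Base term: 17 April 2017 + 21 years → 17 April 2038.
Product Clearance Extension: +2025 days → 2 November 2043.

2043-11-02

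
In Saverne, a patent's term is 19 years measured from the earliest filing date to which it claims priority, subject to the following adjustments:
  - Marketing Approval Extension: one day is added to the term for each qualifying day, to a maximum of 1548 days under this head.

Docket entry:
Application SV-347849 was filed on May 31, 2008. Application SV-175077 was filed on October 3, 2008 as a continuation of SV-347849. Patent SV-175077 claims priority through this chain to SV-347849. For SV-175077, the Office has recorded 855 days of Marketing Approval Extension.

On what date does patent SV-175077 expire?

2029-10-02

Earliest priority filing: 31 May 2008.
Base term: 31 May 2008 + 19 years → 31 May 2027.
Marketing Approval Extension: 855 days (within the 1548-day cap) → +855 days → 2 October 2029.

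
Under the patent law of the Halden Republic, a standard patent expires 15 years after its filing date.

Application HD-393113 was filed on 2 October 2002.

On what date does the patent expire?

October 2, 2017

Filing date + 15 years → 2 October 2017.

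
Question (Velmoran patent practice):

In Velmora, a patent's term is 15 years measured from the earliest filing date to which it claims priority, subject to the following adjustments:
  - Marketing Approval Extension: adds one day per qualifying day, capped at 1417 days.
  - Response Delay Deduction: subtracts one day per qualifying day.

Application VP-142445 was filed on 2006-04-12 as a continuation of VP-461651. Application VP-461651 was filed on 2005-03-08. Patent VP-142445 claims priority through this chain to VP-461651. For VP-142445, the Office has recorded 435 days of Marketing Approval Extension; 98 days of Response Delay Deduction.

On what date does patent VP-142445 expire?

Earliest priority filing: 8 March 2005.
Base term: 8 March 2005 + 15 years → 8 March 2020.
Marketing Approval Extension: 435 days (within the 1417-day cap) → +435 days → 17 May 2021.
Response Delay Deduction: −98 days → 8 February 2021.

February 8, 2021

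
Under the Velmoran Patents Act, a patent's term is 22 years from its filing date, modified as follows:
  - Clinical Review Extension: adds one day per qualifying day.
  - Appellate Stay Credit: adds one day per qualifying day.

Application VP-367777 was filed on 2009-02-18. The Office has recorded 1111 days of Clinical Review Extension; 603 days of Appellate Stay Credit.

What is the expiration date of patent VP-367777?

October 29, 2035

Base term: filing date + 22 years → 18 February 2031.
Clinical Review Extension: +1111 days → 5 March 2034.
Appellate Stay Credit: +603 days → 29 October 2035.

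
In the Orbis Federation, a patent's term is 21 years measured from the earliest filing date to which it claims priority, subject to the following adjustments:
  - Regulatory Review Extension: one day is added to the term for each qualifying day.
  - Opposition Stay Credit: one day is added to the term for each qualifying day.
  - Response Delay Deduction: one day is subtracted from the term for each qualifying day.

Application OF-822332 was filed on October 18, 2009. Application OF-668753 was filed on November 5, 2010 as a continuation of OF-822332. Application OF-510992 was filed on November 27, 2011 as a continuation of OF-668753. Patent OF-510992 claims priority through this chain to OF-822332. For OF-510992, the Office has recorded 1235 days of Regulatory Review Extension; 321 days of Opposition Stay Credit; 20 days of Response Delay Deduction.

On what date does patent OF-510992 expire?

2035-01-01

Earliest priority filing: 18 October 2009.
Base term: 18 October 2009 + 21 years → 18 October 2030.
Regulatory Review Extension: +1235 days → 6 March 2034.
Opposition Stay Credit: +321 days → 21 January 2035.
Response Delay Deduction: −20 days → 1 January 2035.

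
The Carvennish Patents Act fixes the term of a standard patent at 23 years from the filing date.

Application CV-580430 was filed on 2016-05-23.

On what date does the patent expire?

May 23, 2039

Filing date + 23 years → 23 May 2039.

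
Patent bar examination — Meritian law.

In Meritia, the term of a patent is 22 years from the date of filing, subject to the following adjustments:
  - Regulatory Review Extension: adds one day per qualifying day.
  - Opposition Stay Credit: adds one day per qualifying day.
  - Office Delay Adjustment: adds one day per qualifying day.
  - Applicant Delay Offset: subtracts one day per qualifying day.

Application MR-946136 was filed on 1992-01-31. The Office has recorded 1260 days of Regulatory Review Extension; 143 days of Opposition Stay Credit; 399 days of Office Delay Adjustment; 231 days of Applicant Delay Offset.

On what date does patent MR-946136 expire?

2018-05-21

Base term: filing date + 22 years → 31 January 2014.
Regulatory Review Extension: +1260 days → 14 July 2017.
Opposition Stay Credit: +143 days → 4 December 2017.
Office Delay Adjustment: +399 days → 7 January 2019.
Applicant Delay Offset: −231 days → 21 May 2018.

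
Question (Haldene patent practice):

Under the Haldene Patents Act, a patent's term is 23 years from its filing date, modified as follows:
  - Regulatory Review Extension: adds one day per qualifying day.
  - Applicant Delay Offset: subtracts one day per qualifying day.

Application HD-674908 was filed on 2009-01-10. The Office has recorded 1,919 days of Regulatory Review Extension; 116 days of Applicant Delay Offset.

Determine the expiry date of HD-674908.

Base term: filing date + 23 years → 10 January 2032.
Regulatory Review Extension: +1919 days → 12 April 2037.
Applicant Delay Offset: −116 days → 17 December 2036.

2036-12-17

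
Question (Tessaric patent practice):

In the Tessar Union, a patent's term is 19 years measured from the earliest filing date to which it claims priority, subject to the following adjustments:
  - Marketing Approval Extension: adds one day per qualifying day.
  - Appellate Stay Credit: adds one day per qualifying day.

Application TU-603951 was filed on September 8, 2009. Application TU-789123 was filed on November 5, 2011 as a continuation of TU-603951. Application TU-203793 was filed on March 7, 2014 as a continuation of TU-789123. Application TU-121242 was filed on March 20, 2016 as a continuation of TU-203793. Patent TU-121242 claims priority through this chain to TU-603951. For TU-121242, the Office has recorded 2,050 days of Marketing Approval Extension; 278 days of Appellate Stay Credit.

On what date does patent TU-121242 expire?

Earliest priority filing: 8 September 2009.
Base term: 8 September 2009 + 19 years → 8 September 2028.
Marketing Approval Extension: +2050 days → 20 April 2034.
Appellate Stay Credit: +278 days → 23 January 2035.

January 23, 2035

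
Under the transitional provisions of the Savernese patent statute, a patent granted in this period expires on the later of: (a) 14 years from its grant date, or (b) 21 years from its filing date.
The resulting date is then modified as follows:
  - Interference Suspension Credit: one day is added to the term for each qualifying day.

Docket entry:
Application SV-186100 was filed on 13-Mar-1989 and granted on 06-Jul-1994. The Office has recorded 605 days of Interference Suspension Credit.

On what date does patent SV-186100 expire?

(a) grant + 14 years → 6 July 2008.
(b) filing + 21 years → 13 March 2010.
Later of the two: 13 March 2010.
Interference Suspension Credit: +605 days → 8 November 2011.

November 8, 2011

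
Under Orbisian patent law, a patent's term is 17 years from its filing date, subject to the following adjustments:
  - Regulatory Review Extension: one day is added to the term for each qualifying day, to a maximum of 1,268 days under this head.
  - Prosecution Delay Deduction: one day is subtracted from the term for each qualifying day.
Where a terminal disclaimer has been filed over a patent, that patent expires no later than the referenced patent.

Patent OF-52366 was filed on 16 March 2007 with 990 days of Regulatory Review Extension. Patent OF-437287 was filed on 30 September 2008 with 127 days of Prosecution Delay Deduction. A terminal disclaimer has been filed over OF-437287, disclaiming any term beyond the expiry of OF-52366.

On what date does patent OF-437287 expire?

Natural term of OF-437287:
  Base: filing + 17 years → 30 September 2025.
  Prosecution Delay Deduction: −127 days → 26 May 2025.
Expiry of referenced patent OF-52366:
  Base: filing + 17 years → 16 March 2024.
  Regulatory Review Extension: 990 days (within the 1268-day cap) → +990 days → 1 December 2026.
Terminal disclaimer: OF-437287 expires on the earlier of 26 May 2025 and 1 December 2026.

May 26, 2025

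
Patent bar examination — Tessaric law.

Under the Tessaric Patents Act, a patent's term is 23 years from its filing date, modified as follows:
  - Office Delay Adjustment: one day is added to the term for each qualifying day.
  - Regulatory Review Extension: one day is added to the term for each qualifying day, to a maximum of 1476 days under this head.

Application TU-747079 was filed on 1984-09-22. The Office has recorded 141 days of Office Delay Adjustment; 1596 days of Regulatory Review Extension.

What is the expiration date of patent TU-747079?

February 25, 2012

Base term: filing date + 23 years → 22 September 2007.
Office Delay Adjustment: +141 days → 10 February 2008.
Regulatory Review Extension: 1596 days claimed exceeds the 1476-day cap, so +1476 days → 25 February 2012.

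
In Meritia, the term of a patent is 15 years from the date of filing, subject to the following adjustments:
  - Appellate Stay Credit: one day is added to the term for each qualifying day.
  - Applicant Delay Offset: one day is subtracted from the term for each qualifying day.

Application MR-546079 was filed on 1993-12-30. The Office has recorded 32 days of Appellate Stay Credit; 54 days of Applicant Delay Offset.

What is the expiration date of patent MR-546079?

December 8, 2008

Base term: filing date + 15 years → 30 December 2008.
Appellate Stay Credit: +32 days → 31 January 2009.
Applicant Delay Offset: −54 days → 8 December 2008.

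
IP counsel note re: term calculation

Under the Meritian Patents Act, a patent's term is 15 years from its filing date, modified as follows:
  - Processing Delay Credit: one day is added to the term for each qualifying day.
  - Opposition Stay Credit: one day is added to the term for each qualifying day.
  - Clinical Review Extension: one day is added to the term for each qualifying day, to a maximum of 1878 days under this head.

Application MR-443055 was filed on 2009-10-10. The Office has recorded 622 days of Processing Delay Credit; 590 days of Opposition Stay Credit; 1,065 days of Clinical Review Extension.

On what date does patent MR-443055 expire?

2031-01-04

Base term: filing date + 15 years → 10 October 2024.
Processing Delay Credit: +622 days → 24 June 2026.
Opposition Stay Credit: +590 days → 4 February 2028.
Clinical Review Extension: 1065 days (within the 1878-day cap) → +1065 days → 4 January 2031.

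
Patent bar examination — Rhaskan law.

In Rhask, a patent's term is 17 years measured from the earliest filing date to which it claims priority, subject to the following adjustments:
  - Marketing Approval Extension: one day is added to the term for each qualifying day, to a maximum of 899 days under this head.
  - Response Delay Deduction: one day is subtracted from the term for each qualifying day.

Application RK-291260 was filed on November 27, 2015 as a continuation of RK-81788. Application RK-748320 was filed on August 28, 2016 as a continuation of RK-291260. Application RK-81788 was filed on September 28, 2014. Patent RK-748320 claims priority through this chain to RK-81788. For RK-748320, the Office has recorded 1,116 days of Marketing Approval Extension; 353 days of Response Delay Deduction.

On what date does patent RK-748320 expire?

Earliest priority filing: 28 September 2014.
Base term: 28 September 2014 + 17 years → 28 September 2031.
Marketing Approval Extension: 1116 days claimed exceeds the 899-day cap, so +899 days → 15 March 2034.
Response Delay Deduction: −353 days → 27 March 2033.

2033-03-27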